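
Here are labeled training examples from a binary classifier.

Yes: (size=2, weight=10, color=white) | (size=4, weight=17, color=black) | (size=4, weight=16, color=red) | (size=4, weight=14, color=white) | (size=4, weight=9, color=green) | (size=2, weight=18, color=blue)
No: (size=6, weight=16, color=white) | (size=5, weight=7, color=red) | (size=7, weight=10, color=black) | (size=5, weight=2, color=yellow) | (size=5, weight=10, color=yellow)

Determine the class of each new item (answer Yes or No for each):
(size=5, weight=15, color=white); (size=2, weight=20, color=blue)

No, Yes

The classifier is using: size ≤ 4.
(size=5, weight=15, color=white) — size = 5, hence No.
(size=2, weight=20, color=blue) — size = 2, hence Yes.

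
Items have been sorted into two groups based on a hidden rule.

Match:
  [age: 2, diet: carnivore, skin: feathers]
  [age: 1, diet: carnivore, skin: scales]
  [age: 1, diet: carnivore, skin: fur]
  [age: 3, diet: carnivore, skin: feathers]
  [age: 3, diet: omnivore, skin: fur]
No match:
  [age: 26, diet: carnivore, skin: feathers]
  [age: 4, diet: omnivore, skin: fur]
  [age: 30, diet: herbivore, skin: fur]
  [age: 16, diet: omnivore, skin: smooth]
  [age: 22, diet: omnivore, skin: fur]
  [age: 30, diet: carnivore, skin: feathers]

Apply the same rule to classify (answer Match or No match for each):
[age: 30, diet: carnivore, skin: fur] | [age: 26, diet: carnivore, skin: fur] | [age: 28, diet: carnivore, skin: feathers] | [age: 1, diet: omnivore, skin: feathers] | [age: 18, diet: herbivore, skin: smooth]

All 'Match' examples share one property — age ≤ 3 — and every 'No match' example lacks it.

No match, No match, No match, Match, No match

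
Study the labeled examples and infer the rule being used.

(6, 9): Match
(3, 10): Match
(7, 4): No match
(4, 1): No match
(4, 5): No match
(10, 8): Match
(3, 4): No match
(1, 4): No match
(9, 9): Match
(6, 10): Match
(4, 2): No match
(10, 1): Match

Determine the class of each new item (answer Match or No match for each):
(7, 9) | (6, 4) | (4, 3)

Match, No match, No match

All 'Match' examples share one property — max ≥ 8 — and every 'No match' example lacks it.
(7, 9): max 9 — passes, so Match. (6, 4): max 6 — doesn't qualify, so No match. (4, 3): max 4 — doesn't qualify, so No match.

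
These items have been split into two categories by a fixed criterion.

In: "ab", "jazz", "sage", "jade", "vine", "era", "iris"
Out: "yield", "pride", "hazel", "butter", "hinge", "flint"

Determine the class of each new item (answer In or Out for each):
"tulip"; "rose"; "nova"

Out, In, In

The common property of the 'In' items is: length ≤ 4. No 'Out' item has it.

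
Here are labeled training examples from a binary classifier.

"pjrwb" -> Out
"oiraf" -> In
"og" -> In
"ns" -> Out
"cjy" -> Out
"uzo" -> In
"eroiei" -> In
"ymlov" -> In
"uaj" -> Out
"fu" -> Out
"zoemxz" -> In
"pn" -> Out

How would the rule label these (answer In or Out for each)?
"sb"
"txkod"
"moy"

Out, In, In

One predicate separates the groups cleanly: contains 'o'.
"sb": no 'o' — does not pass, so Out.
"txkod": has 'o' — checks out, so In.
"moy": has 'o' — checks out, so In.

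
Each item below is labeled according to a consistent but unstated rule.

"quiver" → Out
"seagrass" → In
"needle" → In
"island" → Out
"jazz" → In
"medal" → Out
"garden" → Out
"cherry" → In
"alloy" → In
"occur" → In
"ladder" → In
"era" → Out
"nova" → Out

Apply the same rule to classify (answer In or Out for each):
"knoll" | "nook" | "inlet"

In, In, Out

The pattern is that an item is 'In' exactly when: has a double letter.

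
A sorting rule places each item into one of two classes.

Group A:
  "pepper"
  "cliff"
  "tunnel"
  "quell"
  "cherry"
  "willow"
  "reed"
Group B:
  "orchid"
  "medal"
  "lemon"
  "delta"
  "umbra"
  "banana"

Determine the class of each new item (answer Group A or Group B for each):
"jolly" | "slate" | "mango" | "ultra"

Group A, Group B, Group B, Group B

The distinguishing property — has a double letter — holds for all the 'Group A' cases and none of the 'Group B' cases.
"jolly": Group A ('ll' doubled).
"slate": Group B (no doubled letter).
"mango": Group B (no doubled letter).
"ultra": Group B (no doubled letter).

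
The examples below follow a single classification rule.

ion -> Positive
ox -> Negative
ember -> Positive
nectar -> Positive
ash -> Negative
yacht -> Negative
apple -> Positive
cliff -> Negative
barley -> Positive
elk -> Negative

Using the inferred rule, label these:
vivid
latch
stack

Positive, Negative, Negative

The simplest hypothesis consistent with all the labels is: has ≥ 2 vowels.
vivid: Positive (2 vowels).
latch: Negative (1 vowel).
stack: Negative (1 vowel).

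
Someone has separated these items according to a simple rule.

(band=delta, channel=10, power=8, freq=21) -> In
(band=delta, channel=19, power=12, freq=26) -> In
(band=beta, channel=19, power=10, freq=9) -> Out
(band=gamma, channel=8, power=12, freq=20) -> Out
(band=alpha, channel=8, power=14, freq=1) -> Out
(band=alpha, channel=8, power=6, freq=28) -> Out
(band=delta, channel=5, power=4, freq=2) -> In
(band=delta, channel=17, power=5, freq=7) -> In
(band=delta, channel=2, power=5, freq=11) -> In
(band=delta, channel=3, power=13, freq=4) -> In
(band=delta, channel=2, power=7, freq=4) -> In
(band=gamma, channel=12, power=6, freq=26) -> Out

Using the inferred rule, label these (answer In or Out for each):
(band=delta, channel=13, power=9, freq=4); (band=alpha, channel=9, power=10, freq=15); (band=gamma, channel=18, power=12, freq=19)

In, Out, Out

The simplest hypothesis consistent with all the labels is: band is delta.
(band=delta, channel=13, power=9, freq=4): band is delta — qualifies, so In.
(band=alpha, channel=9, power=10, freq=15): band is alpha — does not fit, so Out.
(band=gamma, channel=18, power=12, freq=19): band is gamma — does not fit, so Out.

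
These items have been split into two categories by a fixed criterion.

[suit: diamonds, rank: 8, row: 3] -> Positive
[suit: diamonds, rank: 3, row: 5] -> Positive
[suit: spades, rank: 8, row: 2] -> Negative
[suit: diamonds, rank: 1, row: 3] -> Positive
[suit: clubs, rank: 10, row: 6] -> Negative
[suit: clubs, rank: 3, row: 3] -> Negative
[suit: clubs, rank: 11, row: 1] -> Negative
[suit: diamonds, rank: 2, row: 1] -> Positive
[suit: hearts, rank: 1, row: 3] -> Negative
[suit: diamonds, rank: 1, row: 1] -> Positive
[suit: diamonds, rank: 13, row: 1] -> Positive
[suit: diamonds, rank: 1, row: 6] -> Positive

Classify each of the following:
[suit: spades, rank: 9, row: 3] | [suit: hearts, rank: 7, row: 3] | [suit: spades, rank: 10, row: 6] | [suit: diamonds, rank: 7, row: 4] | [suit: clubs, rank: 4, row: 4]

'Positive' ⟺ suit is diamonds.
[suit: spades, rank: 9, row: 3] → suit is spades → Negative. [suit: hearts, rank: 7, row: 3] → suit is hearts → Negative. [suit: spades, rank: 10, row: 6] → suit is spades → Negative. [suit: diamonds, rank: 7, row: 4] → suit is diamonds → Positive. [suit: clubs, rank: 4, row: 4] → suit is clubs → Negative.

Negative, Negative, Negative, Positive, Negative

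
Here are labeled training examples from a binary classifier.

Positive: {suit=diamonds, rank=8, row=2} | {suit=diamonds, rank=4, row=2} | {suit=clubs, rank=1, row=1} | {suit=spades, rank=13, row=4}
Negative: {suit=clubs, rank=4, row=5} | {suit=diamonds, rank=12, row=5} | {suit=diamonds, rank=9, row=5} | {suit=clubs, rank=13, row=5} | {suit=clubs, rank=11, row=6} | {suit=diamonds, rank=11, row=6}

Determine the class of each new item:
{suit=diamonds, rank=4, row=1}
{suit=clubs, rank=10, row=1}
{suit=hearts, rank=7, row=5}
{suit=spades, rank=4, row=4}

Positive, Positive, Negative, Positive

The distinguishing property — row ≤ 4 — holds for all the 'Positive' cases and none of the 'Negative' cases.
{suit=diamonds, rank=4, row=1}: Positive (row = 1).
{suit=clubs, rank=10, row=1}: Positive (row = 1).
{suit=hearts, rank=7, row=5}: Negative (row = 5).
{suit=spades, rank=4, row=4}: Positive (row = 4).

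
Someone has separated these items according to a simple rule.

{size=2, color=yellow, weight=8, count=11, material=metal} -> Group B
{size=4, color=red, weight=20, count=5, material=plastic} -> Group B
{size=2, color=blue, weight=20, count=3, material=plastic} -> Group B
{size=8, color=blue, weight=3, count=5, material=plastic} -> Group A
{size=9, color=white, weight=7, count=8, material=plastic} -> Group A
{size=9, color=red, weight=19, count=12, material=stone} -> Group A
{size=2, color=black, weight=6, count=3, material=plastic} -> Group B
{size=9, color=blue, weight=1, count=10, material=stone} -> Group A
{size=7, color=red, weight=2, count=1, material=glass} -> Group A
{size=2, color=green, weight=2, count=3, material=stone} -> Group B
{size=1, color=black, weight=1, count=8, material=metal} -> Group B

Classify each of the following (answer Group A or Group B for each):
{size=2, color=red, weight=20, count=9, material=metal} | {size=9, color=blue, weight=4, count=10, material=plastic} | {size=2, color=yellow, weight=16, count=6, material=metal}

The common property of the 'Group A' items is: size ≥ 7. No 'Group B' item has it.
{size=2, color=red, weight=20, count=9, material=metal}: Group B (size = 2). {size=9, color=blue, weight=4, count=10, material=plastic}: Group A (size = 9). {size=2, color=yellow, weight=16, count=6, material=metal}: Group B (size = 2).

Group B, Group A, Group B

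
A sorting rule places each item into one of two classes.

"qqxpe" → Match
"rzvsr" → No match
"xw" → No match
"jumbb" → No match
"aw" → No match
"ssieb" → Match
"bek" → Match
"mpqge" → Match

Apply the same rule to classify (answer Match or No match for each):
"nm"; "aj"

The classifier is using: contains 'e'.
No match: "nm", since no 'e'.
No match: "aj", since no 'e'.

No match, No match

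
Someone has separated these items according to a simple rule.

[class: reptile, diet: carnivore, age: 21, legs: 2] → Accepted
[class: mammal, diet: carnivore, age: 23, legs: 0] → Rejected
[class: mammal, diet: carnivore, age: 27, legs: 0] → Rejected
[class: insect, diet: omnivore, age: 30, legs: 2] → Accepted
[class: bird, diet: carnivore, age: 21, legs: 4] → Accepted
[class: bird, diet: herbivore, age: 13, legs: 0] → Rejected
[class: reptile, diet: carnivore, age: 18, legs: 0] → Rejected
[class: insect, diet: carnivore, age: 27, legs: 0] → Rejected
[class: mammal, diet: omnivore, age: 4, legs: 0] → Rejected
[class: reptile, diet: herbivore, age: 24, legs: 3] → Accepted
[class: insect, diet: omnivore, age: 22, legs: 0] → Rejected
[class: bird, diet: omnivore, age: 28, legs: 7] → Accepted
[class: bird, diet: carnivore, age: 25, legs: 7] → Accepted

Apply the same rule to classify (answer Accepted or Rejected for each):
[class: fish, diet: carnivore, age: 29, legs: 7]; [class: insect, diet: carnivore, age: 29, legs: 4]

'Accepted' ⟺ legs ≥ 2.
[class: fish, diet: carnivore, age: 29, legs: 7]: legs = 7 — qualifies, so Accepted. [class: insect, diet: carnivore, age: 29, legs: 4]: legs = 4 — qualifies, so Accepted.

Accepted, Accepted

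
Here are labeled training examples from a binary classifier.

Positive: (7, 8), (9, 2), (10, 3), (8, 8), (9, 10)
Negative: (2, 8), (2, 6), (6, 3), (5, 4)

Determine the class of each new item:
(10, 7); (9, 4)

Positive, Positive

One predicate separates the groups cleanly: sum ≥ 11.
(10, 7): Positive (10+7 = 17).
(9, 4): Positive (9+4 = 13).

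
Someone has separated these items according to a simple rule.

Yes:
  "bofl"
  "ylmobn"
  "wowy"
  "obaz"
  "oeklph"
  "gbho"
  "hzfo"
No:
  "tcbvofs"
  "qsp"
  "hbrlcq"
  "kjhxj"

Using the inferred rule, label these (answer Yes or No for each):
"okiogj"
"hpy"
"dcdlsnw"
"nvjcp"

One predicate separates the groups cleanly: even length AND contains 'o'.
"okiogj": length 6, has 'o', matches → Yes. "hpy": length 3, no 'o', fails this test → No. "dcdlsnw": length 7, no 'o', fails this test → No. "nvjcp": length 5, no 'o', fails this test → No.

Yes, No, No, No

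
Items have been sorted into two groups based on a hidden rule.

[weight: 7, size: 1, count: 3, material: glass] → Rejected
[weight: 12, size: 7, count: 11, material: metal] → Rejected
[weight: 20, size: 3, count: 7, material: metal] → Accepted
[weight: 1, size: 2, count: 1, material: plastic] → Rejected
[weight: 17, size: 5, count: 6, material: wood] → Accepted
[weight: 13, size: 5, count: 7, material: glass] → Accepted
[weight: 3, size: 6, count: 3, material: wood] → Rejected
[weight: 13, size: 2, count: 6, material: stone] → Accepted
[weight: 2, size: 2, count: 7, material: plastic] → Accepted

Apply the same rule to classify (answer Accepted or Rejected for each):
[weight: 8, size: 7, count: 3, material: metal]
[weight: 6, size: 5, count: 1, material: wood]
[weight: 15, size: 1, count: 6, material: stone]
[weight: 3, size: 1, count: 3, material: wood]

Rejected, Rejected, Accepted, Rejected

The distinguishing property — count ≥ 6 AND size ≤ 5 — holds for all the 'Accepted' cases and none of the 'Rejected' cases.
Rejected: [weight: 8, size: 7, count: 3, material: metal], since count = 3, size = 7.
Rejected: [weight: 6, size: 5, count: 1, material: wood], since count = 1, size = 5.
Accepted: [weight: 15, size: 1, count: 6, material: stone], since count = 6, size = 1.
Rejected: [weight: 3, size: 1, count: 3, material: wood], since count = 3, size = 1.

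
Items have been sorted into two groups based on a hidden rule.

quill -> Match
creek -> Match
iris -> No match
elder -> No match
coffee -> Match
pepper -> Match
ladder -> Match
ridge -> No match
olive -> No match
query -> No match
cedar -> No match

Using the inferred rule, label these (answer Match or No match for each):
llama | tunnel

Match, Match

All 'Match' examples share one property — has a double letter — and every 'No match' example lacks it.
llama: 'll' doubled — checks out, so Match.
tunnel: 'nn' doubled — checks out, so Match.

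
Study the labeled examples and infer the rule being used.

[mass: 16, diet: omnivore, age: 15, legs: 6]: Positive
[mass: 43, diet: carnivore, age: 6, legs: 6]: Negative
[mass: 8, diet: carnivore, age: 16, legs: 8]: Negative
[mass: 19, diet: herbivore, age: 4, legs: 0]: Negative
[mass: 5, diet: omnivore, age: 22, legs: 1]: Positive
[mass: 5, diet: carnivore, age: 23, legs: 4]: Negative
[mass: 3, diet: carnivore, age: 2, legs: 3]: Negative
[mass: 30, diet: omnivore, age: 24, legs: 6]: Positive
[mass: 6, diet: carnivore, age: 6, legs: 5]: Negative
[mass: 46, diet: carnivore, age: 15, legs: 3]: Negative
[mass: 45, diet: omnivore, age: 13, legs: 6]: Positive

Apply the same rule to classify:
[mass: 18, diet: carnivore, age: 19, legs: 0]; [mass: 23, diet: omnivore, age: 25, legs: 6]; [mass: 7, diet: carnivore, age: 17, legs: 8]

Negative, Positive, Negative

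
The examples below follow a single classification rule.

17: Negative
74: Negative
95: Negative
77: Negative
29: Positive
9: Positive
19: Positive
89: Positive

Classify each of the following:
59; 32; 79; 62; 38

Positive, Negative, Positive, Negative, Negative

All 'Positive' examples share one property — ends in digit 9 — and every 'Negative' example lacks it.
59: Positive (last digit 9). 32: Negative (last digit 2). 79: Positive (last digit 9). 62: Negative (last digit 2). 38: Negative (last digit 8).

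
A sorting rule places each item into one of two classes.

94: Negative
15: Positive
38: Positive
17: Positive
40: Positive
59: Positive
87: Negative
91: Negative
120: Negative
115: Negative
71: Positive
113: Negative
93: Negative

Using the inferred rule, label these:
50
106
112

Positive, Negative, Negative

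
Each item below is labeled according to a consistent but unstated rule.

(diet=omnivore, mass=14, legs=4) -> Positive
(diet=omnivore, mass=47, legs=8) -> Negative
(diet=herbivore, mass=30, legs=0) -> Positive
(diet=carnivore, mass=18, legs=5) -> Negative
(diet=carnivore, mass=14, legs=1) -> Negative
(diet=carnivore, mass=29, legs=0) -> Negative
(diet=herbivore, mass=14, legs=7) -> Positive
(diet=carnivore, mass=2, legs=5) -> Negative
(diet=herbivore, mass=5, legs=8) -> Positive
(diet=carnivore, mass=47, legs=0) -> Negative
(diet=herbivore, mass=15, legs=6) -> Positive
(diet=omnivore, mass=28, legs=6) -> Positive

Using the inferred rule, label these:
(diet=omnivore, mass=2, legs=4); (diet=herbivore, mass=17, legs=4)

A rule that fits every label: diet is not carnivore AND mass ≤ 30 — true of each 'Positive' example, false of each 'Negative' one.

Positive, Positive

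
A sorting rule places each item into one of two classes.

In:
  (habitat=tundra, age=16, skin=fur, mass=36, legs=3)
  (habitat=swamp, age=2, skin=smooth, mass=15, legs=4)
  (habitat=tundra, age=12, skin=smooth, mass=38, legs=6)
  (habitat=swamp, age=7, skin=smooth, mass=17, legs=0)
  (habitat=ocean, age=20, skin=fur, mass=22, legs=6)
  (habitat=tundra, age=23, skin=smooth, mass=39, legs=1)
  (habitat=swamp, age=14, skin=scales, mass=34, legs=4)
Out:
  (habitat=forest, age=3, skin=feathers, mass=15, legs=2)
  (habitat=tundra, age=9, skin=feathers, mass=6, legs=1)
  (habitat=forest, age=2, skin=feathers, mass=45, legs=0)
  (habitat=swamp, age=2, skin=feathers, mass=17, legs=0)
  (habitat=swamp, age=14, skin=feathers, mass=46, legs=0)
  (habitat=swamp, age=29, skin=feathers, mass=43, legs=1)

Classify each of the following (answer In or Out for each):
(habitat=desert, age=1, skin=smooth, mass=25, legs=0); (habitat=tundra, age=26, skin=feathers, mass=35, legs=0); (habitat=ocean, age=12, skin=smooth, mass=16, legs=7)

In, Out, In

The common property of the 'In' items is: skin is not feathers. No 'Out' item has it.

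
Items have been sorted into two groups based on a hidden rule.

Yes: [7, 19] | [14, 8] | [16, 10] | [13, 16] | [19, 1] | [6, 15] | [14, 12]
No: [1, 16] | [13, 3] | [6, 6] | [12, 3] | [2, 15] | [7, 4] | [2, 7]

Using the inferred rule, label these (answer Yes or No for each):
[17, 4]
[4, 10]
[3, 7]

Yes, No, No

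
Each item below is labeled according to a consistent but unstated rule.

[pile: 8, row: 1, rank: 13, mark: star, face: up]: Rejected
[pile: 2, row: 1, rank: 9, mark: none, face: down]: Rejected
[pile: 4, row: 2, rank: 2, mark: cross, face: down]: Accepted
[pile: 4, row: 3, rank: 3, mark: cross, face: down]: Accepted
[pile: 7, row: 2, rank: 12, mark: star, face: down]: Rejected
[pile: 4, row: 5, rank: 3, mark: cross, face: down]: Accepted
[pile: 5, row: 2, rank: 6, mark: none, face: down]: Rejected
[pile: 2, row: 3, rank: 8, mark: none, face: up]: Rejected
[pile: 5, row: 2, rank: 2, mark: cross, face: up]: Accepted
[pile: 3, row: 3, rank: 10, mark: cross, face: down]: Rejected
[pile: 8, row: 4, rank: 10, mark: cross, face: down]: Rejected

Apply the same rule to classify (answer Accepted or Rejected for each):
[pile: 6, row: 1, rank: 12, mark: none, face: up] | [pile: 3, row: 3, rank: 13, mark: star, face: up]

Rejected, Rejected

'Accepted' ⟺ rank ≤ 3.
Rejected: [pile: 6, row: 1, rank: 12, mark: none, face: up], since rank = 12. Rejected: [pile: 3, row: 3, rank: 13, mark: star, face: up], since rank = 13.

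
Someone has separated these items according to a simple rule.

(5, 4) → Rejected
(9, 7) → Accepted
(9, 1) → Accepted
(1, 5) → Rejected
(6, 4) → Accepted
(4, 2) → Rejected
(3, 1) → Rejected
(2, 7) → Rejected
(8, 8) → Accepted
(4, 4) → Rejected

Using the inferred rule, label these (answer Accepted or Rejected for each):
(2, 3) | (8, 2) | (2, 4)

Rule: sum ≥ 10. This holds for each 'Accepted' example and fails for each 'Rejected' one.
(2, 3) → 2+3 = 5 → Rejected.
(8, 2) → 8+2 = 10 → Accepted.
(2, 4) → 2+4 = 6 → Rejected.

Rejected, Accepted, Rejected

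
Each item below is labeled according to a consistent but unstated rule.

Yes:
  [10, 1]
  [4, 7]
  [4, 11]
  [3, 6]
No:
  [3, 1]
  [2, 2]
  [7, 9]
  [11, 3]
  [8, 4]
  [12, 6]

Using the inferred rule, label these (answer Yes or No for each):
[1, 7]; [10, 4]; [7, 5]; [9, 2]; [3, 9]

No, No, No, Yes, No

The pattern is that an item is 'Yes' exactly when: sum is odd.
[1, 7]: No (1+7 = 8).
[10, 4]: No (10+4 = 14).
[7, 5]: No (7+5 = 12).
[9, 2]: Yes (9+2 = 11).
[3, 9]: No (3+9 = 12).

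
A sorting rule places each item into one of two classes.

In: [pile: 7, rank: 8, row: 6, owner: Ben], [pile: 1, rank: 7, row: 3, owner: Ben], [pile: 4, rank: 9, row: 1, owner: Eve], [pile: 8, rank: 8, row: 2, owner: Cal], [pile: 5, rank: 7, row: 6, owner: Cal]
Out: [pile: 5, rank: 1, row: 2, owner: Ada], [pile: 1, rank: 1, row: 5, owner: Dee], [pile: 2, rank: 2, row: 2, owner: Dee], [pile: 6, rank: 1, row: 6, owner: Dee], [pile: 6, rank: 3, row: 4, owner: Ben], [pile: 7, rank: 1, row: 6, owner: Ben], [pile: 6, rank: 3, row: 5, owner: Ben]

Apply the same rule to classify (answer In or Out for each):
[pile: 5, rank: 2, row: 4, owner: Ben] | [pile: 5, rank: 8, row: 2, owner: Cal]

Out, In

The pattern is that an item is 'In' exactly when: rank ≥ 7.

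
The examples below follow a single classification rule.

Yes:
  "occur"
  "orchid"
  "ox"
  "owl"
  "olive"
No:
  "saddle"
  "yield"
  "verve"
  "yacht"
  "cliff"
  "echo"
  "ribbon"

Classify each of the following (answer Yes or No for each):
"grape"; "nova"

No, No

The common property of the 'Yes' items is: starts with 'o'. No 'No' item has it.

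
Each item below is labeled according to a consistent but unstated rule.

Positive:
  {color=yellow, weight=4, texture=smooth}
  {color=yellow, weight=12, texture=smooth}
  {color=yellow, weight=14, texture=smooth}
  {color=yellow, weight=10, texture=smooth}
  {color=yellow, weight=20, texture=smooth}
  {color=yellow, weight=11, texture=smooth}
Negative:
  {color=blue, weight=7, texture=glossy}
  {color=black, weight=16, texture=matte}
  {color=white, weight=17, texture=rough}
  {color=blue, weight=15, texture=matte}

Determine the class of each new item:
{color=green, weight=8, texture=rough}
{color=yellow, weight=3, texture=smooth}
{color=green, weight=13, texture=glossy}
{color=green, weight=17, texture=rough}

The common property of the 'Positive' items is: color is yellow. No 'Negative' item has it.

Negative, Positive, Negative, Negative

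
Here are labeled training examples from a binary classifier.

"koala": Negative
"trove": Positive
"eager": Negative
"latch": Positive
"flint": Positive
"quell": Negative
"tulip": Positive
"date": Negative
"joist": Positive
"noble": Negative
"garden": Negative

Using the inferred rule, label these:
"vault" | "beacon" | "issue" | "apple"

The classifier is using: odd length AND contains 't'.
"vault" — length 5, has 't', hence Positive. "beacon" — length 6, no 't', hence Negative. "issue" — length 5, no 't', hence Negative. "apple" — length 5, no 't', hence Negative.

Positive, Negative, Negative, Negative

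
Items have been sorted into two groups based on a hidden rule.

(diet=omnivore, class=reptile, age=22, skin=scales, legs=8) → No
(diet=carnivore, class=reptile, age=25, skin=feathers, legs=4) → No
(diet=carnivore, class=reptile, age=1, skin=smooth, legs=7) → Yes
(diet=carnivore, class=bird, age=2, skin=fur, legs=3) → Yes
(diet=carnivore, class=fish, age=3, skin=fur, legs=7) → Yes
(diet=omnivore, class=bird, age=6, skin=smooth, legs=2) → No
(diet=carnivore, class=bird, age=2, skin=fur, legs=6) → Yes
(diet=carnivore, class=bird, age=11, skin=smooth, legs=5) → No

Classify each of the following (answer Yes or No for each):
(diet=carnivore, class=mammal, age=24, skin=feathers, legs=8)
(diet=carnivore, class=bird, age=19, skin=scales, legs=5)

No, No

The pattern is that an item is 'Yes' exactly when: age ≤ 3.
(diet=carnivore, class=mammal, age=24, skin=feathers, legs=8): age = 24 — fails this test, so No. (diet=carnivore, class=bird, age=19, skin=scales, legs=5): age = 19 — fails this test, so No.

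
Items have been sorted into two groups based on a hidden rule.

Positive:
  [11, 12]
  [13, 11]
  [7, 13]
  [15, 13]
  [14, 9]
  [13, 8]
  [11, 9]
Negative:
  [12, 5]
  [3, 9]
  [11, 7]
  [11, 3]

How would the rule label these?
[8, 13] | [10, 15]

Positive, Positive

The common property of the 'Positive' items is: sum ≥ 20. No 'Negative' item has it.
[8, 13] — 8+13 = 21, hence Positive. [10, 15] — 10+15 = 25, hence Positive.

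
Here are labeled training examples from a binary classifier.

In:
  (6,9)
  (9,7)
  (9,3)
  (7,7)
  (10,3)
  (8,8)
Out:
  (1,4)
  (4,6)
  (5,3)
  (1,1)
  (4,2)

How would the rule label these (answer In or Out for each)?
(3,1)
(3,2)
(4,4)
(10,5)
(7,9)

The pattern is that an item is 'In' exactly when: sum ≥ 12.
(3,1) → 3+1 = 4 → Out.
(3,2) → 3+2 = 5 → Out.
(4,4) → 4+4 = 8 → Out.
(10,5) → 10+5 = 15 → In.
(7,9) → 7+9 = 16 → In.

Out, Out, Out, In, In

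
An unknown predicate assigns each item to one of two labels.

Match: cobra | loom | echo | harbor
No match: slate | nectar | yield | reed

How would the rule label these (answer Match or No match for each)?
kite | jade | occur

The common property of the 'Match' items is: contains 'o'. No 'No match' item has it.
kite: No match (no 'o'). jade: No match (no 'o'). occur: Match (has 'o').

No match, No match, Match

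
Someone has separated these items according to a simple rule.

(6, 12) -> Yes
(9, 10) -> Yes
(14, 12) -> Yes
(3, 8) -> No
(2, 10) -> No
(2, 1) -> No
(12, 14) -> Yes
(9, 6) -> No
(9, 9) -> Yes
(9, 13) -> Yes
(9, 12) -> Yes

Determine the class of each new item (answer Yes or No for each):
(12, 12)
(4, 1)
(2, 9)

Yes, No, No

The pattern is that an item is 'Yes' exactly when: sum ≥ 18.
(12, 12): 12+12 = 24 — fits, so Yes.
(4, 1): 4+1 = 5 — doesn't match, so No.
(2, 9): 2+9 = 11 — doesn't match, so No.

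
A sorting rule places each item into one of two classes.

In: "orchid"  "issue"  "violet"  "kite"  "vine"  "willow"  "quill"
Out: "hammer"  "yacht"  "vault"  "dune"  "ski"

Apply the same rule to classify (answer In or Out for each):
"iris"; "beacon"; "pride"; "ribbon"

In, Out, In, In

A rule that fits every label: length ≥ 4 AND contains 'i' — true of each 'In' example, false of each 'Out' one.
"iris": In (length 4, has 'i').
"beacon": Out (length 6, no 'i').
"pride": In (length 5, has 'i').
"ribbon": In (length 6, has 'i').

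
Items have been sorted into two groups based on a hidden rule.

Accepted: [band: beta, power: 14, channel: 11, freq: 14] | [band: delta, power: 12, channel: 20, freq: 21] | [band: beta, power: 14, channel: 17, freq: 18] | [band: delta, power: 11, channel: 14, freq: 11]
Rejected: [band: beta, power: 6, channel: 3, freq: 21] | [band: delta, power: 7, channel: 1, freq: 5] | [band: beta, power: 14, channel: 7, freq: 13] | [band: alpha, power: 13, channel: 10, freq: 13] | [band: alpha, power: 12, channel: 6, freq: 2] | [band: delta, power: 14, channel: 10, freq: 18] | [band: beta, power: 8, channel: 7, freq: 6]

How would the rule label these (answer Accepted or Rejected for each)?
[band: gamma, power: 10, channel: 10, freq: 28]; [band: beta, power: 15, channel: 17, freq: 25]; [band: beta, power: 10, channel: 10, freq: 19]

Rejected, Accepted, Rejected

Rule: channel ≥ 11. This holds for each 'Accepted' example and fails for each 'Rejected' one.
[band: gamma, power: 10, channel: 10, freq: 28] → channel = 10 → Rejected. [band: beta, power: 15, channel: 17, freq: 25] → channel = 17 → Accepted. [band: beta, power: 10, channel: 10, freq: 19] → channel = 10 → Rejected.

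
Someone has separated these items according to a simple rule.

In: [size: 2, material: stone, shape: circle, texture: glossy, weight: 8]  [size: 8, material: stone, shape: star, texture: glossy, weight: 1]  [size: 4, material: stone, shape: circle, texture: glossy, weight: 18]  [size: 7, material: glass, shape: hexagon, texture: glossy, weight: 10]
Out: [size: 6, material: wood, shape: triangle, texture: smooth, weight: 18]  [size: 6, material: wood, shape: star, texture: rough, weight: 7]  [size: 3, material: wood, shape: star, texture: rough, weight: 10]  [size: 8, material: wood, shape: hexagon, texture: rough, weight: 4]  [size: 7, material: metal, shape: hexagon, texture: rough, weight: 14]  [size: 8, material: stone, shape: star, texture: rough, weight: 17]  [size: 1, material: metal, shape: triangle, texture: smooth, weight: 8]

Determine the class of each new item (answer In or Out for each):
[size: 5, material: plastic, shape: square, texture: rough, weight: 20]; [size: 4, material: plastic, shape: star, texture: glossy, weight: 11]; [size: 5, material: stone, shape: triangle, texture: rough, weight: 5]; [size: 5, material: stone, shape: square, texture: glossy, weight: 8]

Checking candidate rules against both groups, what survives is: texture is glossy.
[size: 5, material: plastic, shape: square, texture: rough, weight: 20] — texture is rough, hence Out.
[size: 4, material: plastic, shape: star, texture: glossy, weight: 11] — texture is glossy, hence In.
[size: 5, material: stone, shape: triangle, texture: rough, weight: 5] — texture is rough, hence Out.
[size: 5, material: stone, shape: square, texture: glossy, weight: 8] — texture is glossy, hence In.

Out, In, Out, In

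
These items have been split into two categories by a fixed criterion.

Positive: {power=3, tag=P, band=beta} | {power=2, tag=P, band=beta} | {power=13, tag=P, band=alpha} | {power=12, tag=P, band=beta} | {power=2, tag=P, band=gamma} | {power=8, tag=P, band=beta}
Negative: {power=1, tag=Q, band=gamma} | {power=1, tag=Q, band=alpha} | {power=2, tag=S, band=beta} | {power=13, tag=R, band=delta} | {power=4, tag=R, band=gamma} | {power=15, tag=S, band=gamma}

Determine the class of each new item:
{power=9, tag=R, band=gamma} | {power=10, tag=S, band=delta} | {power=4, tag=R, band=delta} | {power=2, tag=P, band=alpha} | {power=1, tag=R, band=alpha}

Looking at the examples, the only property every 'Positive' case has and every 'Negative' case lacks is: tag is P.
Negative: {power=9, tag=R, band=gamma}, since tag is R.
Negative: {power=10, tag=S, band=delta}, since tag is S.
Negative: {power=4, tag=R, band=delta}, since tag is R.
Positive: {power=2, tag=P, band=alpha}, since tag is P.
Negative: {power=1, tag=R, band=alpha}, since tag is R.

Negative, Negative, Negative, Positive, Negative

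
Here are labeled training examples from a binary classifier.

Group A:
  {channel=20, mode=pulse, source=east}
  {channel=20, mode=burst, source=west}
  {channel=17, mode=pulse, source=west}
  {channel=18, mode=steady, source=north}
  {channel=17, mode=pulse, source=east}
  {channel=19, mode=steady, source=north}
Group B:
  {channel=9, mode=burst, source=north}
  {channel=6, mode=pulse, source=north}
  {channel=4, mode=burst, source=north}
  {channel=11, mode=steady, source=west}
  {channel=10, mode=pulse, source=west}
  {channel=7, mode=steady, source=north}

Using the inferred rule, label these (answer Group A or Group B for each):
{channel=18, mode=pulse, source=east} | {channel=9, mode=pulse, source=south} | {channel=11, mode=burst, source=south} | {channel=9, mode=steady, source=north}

The pattern is that an item is 'Group A' exactly when: channel ≥ 17.
{channel=18, mode=pulse, source=east}: channel = 18 — has this property, so Group A. {channel=9, mode=pulse, source=south}: channel = 9 — fails the rule, so Group B. {channel=11, mode=burst, source=south}: channel = 11 — fails the rule, so Group B. {channel=9, mode=steady, source=north}: channel = 9 — fails the rule, so Group B.

Group A, Group B, Group B, Group B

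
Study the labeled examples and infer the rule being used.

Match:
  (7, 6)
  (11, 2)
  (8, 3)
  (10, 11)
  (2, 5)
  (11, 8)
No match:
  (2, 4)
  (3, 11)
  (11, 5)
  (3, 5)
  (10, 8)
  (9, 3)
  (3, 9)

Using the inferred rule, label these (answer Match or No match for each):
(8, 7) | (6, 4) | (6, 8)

Match, No match, No match

Looking at the examples, the only property every 'Match' case has and every 'No match' case lacks is: sum is odd.
(8, 7): 8+7 = 15, meets the rule → Match. (6, 4): 6+4 = 10, doesn't qualify → No match. (6, 8): 6+8 = 14, doesn't qualify → No match.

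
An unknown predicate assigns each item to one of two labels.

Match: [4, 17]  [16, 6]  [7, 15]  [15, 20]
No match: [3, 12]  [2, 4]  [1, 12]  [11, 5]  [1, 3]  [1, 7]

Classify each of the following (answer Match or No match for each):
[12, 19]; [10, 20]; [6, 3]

Rule: sum ≥ 21. This holds for each 'Match' example and fails for each 'No match' one.

Match, Match, No match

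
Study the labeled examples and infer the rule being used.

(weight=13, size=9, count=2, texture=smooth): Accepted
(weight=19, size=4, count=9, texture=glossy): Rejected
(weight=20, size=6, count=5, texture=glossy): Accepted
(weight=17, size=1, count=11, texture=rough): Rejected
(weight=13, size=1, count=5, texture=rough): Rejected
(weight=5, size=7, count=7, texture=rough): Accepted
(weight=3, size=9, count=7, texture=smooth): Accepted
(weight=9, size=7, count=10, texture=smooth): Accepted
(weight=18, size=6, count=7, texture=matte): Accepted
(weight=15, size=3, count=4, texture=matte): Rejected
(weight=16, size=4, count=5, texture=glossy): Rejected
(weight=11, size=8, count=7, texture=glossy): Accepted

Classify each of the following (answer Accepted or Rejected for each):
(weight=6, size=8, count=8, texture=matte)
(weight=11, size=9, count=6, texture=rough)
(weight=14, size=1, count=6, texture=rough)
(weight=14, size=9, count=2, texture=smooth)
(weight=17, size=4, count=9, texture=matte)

A rule that fits every label: size ≥ 6 — true of each 'Accepted' example, false of each 'Rejected' one.
(weight=6, size=8, count=8, texture=matte): Accepted (size = 8).
(weight=11, size=9, count=6, texture=rough): Accepted (size = 9).
(weight=14, size=1, count=6, texture=rough): Rejected (size = 1).
(weight=14, size=9, count=2, texture=smooth): Accepted (size = 9).
(weight=17, size=4, count=9, texture=matte): Rejected (size = 4).

Accepted, Accepted, Rejected, Accepted, Rejected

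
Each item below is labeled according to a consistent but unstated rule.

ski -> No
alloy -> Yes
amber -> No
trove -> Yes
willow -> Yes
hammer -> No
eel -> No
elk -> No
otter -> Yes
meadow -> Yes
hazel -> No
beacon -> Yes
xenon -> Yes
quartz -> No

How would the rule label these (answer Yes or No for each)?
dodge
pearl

The rule appears to be: contains 'o'.
dodge → has 'o' → Yes.
pearl → no 'o' → No.

Yes, No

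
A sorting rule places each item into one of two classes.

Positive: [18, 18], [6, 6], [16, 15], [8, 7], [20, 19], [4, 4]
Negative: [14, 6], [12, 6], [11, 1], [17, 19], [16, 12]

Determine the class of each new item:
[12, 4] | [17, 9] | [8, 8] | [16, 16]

Negative, Negative, Positive, Positive

Every 'Positive' example satisfies: |first − second| ≤ 1. None of the 'Negative' examples do.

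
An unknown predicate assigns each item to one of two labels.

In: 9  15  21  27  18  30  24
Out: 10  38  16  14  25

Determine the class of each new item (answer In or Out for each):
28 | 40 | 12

The pattern is that an item is 'In' exactly when: multiple of 3.
28: Out (28 = 3·9 + 1).
40: Out (40 = 3·13 + 1).
12: In (12 = 3·4).

Out, Out, In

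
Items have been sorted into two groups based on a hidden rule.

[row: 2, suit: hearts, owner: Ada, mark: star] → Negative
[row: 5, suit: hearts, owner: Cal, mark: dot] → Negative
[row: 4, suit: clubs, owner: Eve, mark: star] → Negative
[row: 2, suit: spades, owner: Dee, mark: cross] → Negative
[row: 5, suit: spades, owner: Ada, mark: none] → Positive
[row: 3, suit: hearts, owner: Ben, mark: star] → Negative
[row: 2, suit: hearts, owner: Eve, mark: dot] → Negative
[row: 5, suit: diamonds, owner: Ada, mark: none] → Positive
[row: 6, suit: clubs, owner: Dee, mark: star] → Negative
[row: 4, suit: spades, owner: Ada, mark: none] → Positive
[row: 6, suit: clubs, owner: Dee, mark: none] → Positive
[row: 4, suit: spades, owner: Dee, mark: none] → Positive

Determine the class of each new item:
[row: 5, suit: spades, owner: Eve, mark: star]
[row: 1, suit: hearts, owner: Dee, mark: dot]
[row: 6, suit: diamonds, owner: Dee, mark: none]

Negative, Negative, Positive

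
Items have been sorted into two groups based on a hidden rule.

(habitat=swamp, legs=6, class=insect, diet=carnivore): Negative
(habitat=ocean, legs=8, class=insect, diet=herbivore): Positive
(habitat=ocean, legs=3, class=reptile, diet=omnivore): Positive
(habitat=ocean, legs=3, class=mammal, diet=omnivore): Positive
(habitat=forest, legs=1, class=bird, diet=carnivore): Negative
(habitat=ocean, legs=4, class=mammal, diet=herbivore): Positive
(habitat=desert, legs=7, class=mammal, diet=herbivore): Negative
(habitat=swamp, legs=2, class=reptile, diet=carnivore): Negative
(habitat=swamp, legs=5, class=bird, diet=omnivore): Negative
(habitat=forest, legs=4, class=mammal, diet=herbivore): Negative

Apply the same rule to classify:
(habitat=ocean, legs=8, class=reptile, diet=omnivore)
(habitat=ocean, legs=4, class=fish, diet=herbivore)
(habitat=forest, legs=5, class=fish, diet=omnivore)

Positive, Positive, Negative

All 'Positive' examples share one property — habitat is ocean — and every 'Negative' example lacks it.
(habitat=ocean, legs=8, class=reptile, diet=omnivore): habitat is ocean, passes → Positive.
(habitat=ocean, legs=4, class=fish, diet=herbivore): habitat is ocean, passes → Positive.
(habitat=forest, legs=5, class=fish, diet=omnivore): habitat is forest, does not satisfy this → Negative.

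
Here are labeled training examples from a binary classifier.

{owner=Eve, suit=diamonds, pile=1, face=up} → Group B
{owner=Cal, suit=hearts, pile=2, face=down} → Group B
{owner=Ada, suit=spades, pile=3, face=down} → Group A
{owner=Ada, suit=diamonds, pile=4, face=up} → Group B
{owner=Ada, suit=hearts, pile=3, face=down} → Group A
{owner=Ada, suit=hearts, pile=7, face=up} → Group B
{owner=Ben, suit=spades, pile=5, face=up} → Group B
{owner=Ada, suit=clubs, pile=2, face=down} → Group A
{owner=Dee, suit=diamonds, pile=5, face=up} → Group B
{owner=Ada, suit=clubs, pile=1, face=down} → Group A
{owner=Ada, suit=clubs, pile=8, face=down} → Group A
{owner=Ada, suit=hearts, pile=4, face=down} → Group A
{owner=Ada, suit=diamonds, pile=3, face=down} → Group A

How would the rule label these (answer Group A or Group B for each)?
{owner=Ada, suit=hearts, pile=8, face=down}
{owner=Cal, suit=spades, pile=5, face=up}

Group A, Group B

The rule appears to be: face is down AND owner is Ada.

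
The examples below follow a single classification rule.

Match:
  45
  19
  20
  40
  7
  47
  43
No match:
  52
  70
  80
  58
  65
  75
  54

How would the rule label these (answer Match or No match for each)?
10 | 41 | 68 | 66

Match, Match, No match, No match

Every 'Match' example satisfies: at most 47. None of the 'No match' examples do.
Match: 10, since 10 ≤ 47.
Match: 41, since 41 ≤ 47.
No match: 68, since 68 > 47.
No match: 66, since 66 > 47.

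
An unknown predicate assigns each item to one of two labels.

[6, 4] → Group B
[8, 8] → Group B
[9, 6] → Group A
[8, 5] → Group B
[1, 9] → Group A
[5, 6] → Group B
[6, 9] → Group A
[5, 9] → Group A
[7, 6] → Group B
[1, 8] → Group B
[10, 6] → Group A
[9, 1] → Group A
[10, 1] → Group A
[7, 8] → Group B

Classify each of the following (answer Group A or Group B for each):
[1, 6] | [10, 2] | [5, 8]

Group B, Group A, Group B

Every 'Group A' example satisfies: max ≥ 9. None of the 'Group B' examples do.
[1, 6] → max 6 → Group B. [10, 2] → max 10 → Group A. [5, 8] → max 8 → Group B.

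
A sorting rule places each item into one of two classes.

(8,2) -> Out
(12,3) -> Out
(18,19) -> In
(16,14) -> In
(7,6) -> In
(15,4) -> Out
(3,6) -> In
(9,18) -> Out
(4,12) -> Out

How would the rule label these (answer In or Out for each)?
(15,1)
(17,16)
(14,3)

Out, In, Out

The classifier is using: |first − second| ≤ 3.
Out: (15,1), since |15−1| = 14.
In: (17,16), since |17−16| = 1.
Out: (14,3), since |14−3| = 11.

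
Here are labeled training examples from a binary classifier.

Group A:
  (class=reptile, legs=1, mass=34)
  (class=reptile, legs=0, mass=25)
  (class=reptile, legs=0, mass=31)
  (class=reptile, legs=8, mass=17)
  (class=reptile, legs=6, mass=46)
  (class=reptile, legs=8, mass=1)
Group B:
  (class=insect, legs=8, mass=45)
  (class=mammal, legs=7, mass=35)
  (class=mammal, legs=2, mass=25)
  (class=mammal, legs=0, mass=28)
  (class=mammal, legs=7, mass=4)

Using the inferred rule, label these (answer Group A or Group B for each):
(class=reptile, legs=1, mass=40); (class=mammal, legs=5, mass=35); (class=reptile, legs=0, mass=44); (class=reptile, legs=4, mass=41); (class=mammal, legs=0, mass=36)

Group A, Group B, Group A, Group A, Group B

The rule appears to be: class is reptile.
(class=reptile, legs=1, mass=40): class is reptile, passes → Group A.
(class=mammal, legs=5, mass=35): class is mammal, doesn't qualify → Group B.
(class=reptile, legs=0, mass=44): class is reptile, passes → Group A.
(class=reptile, legs=4, mass=41): class is reptile, passes → Group A.
(class=mammal, legs=0, mass=36): class is mammal, doesn't qualify → Group B.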